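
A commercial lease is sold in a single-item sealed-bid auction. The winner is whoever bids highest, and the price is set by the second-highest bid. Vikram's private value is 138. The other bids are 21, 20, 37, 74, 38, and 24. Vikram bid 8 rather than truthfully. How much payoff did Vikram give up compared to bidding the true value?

Regret: 64.

The highest competing bid is 74.
Bidding truthfully at 138: Vikram has the top bid, wins, and pays the second-highest bid 74. Payoff = 138 − 74 = 64.
Bidding 8: the top bid is 74 (a rival), so Vikram loses. Payoff = 0.
Regret = truthful payoff − actual payoff = 64 − 0 = 64.
This is the dominant-strategy logic: truthful bidding weakly beats any alternative.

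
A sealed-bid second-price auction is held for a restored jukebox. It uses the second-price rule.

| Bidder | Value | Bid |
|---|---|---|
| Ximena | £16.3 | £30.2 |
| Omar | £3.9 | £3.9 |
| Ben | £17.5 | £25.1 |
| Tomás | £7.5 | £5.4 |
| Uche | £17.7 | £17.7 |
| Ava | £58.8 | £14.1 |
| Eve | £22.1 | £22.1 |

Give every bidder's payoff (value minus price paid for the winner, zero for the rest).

Bids in descending order: Ximena £30.2; Ben £25.1; Eve £22.1; Uche £17.7; Ava £14.1; Tomás £5.4; Omar £3.9.
Ximena has the top bid and wins; the price is the second-highest bid, £25.1.
Ximena's payoff = £16.3 − £25.1 = -£8.8. All other bidders lose, so their payoff is 0.

Ximena -£8.8, Omar £0.0, Ben £0.0, Tomás £0.0, Uche £0.0, Ava £0.0, Eve £0.0.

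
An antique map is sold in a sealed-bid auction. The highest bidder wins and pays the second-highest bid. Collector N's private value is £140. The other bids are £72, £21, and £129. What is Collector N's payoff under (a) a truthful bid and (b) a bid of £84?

The highest competing bid is £129.
Bidding truthfully at £140: Collector N has the top bid, wins, and pays the second-highest bid £129. Payoff = £140 − £129 = £11.
Bidding £84: the top bid is £129 (a rival), so Collector N loses. Payoff = £0.

Truthful: £11; alternative: £0.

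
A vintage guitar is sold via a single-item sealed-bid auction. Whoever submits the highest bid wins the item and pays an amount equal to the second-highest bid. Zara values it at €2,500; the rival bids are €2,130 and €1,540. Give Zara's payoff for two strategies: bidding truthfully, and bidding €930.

Truthful: €370; alternative: €0.

The highest competing bid is €2,130.
Bidding truthfully at €2,500: Zara has the top bid, wins, and pays the second-highest bid €2,130. Payoff = €2,500 − €2,130 = €370.
Bidding €930: the top bid is €2,130 (a rival), so Zara loses. Payoff = €0.
This is the dominant-strategy logic: truthful bidding weakly beats any alternative.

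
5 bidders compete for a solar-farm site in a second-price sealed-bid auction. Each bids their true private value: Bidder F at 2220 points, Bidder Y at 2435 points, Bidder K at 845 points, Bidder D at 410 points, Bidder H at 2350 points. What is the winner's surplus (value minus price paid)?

Winner's surplus: 85 points.

Sorted high to low: Bidder Y 2435 points, then Bidder H 2350 points, then Bidder F 2220 points, then Bidder K 845 points, then Bidder D 410 points.
Bidder Y wins with the top bid and pays the second-highest, 2350 points.
Surplus = 2435 points − 2350 points = 85 points.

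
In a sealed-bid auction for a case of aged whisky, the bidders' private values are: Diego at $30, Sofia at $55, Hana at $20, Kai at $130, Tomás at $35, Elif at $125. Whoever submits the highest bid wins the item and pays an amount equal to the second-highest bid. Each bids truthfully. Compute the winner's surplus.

Sorted high to low: Kai $130; Elif $125; Sofia $55; Tomás $35; Diego $30; Hana $20.
Kai wins with the top bid and pays the second-highest, $125.
Surplus = $130 − $125 = $5.

Surplus = $5.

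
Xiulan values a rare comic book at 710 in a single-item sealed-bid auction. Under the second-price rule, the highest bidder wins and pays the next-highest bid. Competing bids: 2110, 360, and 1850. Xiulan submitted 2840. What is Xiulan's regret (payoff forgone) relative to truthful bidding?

Regret: 1400.

The highest competing bid is 2110.
Bidding truthfully at 710: the top bid is 2110 (a rival), so Xiulan loses. Payoff = 0.
Bidding 2840: Xiulan has the top bid, wins, and pays the second-highest bid 2110. Payoff = 710 − 2110 = -1400.
Regret = truthful payoff − actual payoff = 0 − -1400 = 1400.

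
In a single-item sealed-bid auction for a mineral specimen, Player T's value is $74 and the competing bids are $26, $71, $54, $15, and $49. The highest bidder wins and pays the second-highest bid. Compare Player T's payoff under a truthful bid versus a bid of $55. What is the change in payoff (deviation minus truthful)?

The highest competing bid is $71.
Bidding truthfully at $74: Player T has the top bid, wins, and pays the second-highest bid $71. Payoff = $74 − $71 = $3.
Bidding $55: the top bid is $71 (a rival), so Player T loses. Payoff = $0.
Change = $0 − $3 = -$3.
Deviating from a truthful bid can only lose payoff in a second-price auction — never gain.

Payoff change: -$3.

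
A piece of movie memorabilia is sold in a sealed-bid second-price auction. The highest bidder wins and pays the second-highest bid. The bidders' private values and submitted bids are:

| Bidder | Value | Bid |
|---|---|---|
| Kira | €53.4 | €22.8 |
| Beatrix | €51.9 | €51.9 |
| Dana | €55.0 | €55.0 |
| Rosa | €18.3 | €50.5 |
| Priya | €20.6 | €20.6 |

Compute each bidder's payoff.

Payoffs: Kira €0.0, Beatrix €0.0, Dana €3.1, Rosa €0.0, Priya €0.0.

Sorted high to low: Dana €55.0; Beatrix €51.9; Rosa €50.5; Kira €22.8; Priya €20.6.
Dana has the top bid and wins; the price is the second-highest bid, €51.9.
Dana's payoff = €55.0 − €51.9 = €3.1. All other bidders lose, so their payoff is 0.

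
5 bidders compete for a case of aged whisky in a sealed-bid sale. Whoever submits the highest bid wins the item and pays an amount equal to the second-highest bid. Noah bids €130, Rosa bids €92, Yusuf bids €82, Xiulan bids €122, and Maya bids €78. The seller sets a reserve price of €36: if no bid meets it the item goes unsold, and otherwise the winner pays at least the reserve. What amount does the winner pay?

€122

Sorted high to low: Noah €130; Xiulan €122; Rosa €92; Yusuf €82; Maya €78.
Noah has the highest bid, so Noah wins.
The second-highest bid is €122, which exceeds the reserve, so that sets the price.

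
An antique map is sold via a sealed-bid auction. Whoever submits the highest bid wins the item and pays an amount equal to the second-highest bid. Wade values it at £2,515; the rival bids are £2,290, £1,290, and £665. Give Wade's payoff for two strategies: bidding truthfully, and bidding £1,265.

The highest competing bid is £2,290.
Bidding truthfully at £2,515: Wade has the top bid, wins, and pays the second-highest bid £2,290. Payoff = £2,515 − £2,290 = £225.
Bidding £1,265: the top bid is £2,290 (a rival), so Wade loses. Payoff = £0.
Deviating from a truthful bid can only lose payoff in a second-price auction — never gain.

Truthful: £225; alternative: £0.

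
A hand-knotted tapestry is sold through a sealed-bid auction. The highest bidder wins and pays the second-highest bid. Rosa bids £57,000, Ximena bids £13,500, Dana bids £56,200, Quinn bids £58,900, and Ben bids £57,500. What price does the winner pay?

Price paid: £57,500.

Sorted high to low: Quinn £58,900 > Ben £57,500 > Rosa £57,000 > Dana £56,200 > Ximena £13,500.
Quinn has the highest bid, so Quinn wins.
The second-highest bid is £57,500, so that is what Quinn pays.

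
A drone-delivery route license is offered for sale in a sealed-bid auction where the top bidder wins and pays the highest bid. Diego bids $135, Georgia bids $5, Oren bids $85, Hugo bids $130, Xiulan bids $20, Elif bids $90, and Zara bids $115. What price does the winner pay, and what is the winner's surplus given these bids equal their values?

Ordered from highest: Diego $135 > Hugo $130 > Zara $115 > Elif $90 > Oren $85 > Xiulan $20 > Georgia $5.
Diego is the highest bidder, so Diego wins.
Under the first-price rule, the price is the highest bid: $135.
Surplus = $135 − $135 = $0.

Price $135; surplus $0.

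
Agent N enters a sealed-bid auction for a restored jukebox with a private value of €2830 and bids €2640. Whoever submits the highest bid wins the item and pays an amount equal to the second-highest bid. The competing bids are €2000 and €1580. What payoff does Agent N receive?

Highest competing bid: €2000.
Agent N's bid €2640 is the highest overall, so Agent N wins and pays the second-highest bid, €2000.
Payoff = value − price = €2830 − €2000 = €830.

Agent N's payoff: €830.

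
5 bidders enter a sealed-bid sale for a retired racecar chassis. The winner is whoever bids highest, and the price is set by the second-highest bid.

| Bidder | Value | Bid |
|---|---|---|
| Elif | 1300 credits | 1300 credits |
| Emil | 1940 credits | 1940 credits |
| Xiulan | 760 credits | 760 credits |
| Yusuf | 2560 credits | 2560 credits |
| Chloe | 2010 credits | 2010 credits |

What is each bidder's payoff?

Sorted high to low: Yusuf 2560 credits; Chloe 2010 credits; Emil 1940 credits; Elif 1300 credits; Xiulan 760 credits.
Yusuf has the top bid and wins; the price is the second-highest bid, 2010 credits.
Yusuf's payoff = 2560 credits − 2010 credits = 550 credits. All other bidders lose, so their payoff is 0.

Payoffs: Elif 0 credits, Emil 0 credits, Xiulan 0 credits, Yusuf 550 credits, Chloe 0 credits.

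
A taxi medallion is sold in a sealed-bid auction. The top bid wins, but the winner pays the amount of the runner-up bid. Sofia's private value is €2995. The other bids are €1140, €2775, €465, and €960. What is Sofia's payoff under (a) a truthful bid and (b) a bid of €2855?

Truthful: €220; alternative: €220.

The highest competing bid is €2775.
Bidding truthfully at €2995: Sofia has the top bid, wins, and pays the second-highest bid €2775. Payoff = €2995 − €2775 = €220.
Bidding €2855: Sofia has the top bid, wins, and pays the second-highest bid €2775. Payoff = €2995 − €2775 = €220.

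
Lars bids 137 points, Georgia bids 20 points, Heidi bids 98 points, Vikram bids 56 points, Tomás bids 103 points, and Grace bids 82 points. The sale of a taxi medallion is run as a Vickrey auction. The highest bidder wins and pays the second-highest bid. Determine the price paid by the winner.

Bids in descending order: Lars 137 points; Tomás 103 points; Heidi 98 points; Grace 82 points; Vikram 56 points; Georgia 20 points.
Lars has the highest bid, so Lars wins.
The second-highest bid is 103 points, so that is what Lars pays.

Price paid: 103 points.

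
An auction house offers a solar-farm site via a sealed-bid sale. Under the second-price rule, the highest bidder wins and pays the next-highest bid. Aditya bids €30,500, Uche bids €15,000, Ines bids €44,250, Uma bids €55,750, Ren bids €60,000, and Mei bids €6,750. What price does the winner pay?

Ranking the bids: Ren €60,000; Uma €55,750; Ines €44,250; Aditya €30,500; Uche €15,000; Mei €6,750.
Ren has the highest bid, so Ren wins.
The second-highest bid is €55,750, so that is what Ren pays.

€55,750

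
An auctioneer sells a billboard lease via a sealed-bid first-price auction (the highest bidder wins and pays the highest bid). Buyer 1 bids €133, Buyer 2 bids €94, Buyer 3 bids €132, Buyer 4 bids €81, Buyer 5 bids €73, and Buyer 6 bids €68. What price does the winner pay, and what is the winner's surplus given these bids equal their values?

The winner pays €133 for a surplus of €0.

Bids in descending order: Buyer 1 €133, then Buyer 3 €132, then Buyer 2 €94, then Buyer 4 €81, then Buyer 5 €73, then Buyer 6 €68.
Buyer 1 is the highest bidder, so Buyer 1 wins.
Under the first-price rule, the price is the highest bid: €133.
Surplus = €133 − €133 = €0.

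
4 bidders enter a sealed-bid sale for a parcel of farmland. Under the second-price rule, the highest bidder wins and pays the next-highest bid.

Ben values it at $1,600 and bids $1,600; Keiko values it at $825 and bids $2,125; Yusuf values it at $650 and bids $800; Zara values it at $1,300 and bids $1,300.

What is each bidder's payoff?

Ordered from highest: Keiko $2,125, then Ben $1,600, then Zara $1,300, then Yusuf $800.
Keiko has the top bid and wins; the price is the second-highest bid, $1,600.
Keiko's payoff = $825 − $1,600 = -$775. All other bidders lose, so their payoff is 0.

Ben $0, Keiko -$775, Yusuf $0, Zara $0.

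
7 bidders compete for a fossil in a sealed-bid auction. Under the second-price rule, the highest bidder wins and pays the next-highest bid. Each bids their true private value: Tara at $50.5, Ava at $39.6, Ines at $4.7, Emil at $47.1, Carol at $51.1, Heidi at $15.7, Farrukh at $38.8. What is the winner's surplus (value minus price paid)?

Ordered from highest: Carol $51.1 > Tara $50.5 > Emil $47.1 > Ava $39.6 > Farrukh $38.8 > Heidi $15.7 > Ines $4.7.
Carol wins with the top bid and pays the second-highest, $50.5.
Surplus = $51.1 − $50.5 = $0.6.

Winner's surplus: $0.6.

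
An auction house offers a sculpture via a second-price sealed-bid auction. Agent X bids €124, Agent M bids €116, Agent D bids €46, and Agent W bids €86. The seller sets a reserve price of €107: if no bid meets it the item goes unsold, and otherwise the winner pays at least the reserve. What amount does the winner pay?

Ordered from highest: Agent X €124; Agent M €116; Agent W €86; Agent D €46.
Agent X has the highest bid, so Agent X wins.
The second-highest bid is €116, which exceeds the reserve, so that sets the price.

The winner pays €116.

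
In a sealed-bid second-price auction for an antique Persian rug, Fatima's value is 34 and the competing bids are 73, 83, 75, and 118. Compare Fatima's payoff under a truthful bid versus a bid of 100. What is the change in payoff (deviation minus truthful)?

The highest competing bid is 118.
Bidding truthfully at 34: the top bid is 118 (a rival), so Fatima loses. Payoff = 0.
Bidding 100: the top bid is 118 (a rival), so Fatima loses. Payoff = 0.
Change = 0 − 0 = 0.
The bid only affects whether you win, not the price — here both bids land on the same side of the top rival bid, so the deviation is payoff-neutral.

0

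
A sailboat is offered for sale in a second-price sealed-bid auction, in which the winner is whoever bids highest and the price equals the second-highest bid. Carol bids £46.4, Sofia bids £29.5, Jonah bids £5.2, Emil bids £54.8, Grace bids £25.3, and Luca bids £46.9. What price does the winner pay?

Ordered from highest: Emil £54.8 > Luca £46.9 > Carol £46.4 > Sofia £29.5 > Grace £25.3 > Jonah £5.2.
Emil is the highest bidder, so Emil wins.
Under the second-price rule, the price is the second-highest bid: £46.9.

The winner pays £46.9.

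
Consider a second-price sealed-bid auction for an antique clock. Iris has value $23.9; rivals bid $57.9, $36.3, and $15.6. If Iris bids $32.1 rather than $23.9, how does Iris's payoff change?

The highest competing bid is $57.9.
Bidding truthfully at $23.9: the top bid is $57.9 (a rival), so Iris loses. Payoff = $0.0.
Bidding $32.1: the top bid is $57.9 (a rival), so Iris loses. Payoff = $0.0.
Change = $0.0 − $0.0 = $0.0.

Payoff change: $0.0.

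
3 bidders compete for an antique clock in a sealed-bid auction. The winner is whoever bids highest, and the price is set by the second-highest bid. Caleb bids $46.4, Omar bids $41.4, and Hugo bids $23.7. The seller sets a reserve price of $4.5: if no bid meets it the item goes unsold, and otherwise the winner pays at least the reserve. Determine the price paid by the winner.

Price paid: $41.4.

Ranking the bids: Caleb $46.4, then Omar $41.4, then Hugo $23.7.
Caleb has the highest bid, so Caleb wins.
The second-highest bid is $41.4, which exceeds the reserve, so that sets the price.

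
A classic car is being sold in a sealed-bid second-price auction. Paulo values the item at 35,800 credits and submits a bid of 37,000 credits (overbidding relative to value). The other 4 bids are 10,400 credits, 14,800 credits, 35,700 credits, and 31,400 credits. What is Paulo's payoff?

Highest competing bid: 35,700 credits.
Paulo's bid 37,000 credits is the highest overall, so Paulo wins and pays the second-highest bid, 35,700 credits.
Payoff = value − price = 35,800 credits − 35,700 credits = 100 credits.

Payoff = 100 credits.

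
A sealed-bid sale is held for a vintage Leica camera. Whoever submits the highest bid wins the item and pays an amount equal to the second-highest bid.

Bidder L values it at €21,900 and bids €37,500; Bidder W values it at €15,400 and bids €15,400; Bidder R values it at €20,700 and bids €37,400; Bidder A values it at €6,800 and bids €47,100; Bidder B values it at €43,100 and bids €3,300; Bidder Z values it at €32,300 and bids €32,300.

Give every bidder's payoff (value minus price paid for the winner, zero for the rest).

Ordered from highest: Bidder A €47,100 > Bidder L €37,500 > Bidder R €37,400 > Bidder Z €32,300 > Bidder W €15,400 > Bidder B €3,300.
Bidder A has the top bid and wins; the price is the second-highest bid, €37,500.
Bidder A's payoff = €6,800 − €37,500 = -€30,700. All other bidders lose, so their payoff is 0.

Bidder L €0, Bidder W €0, Bidder R €0, Bidder A -€30,700, Bidder B €0, Bidder Z €0.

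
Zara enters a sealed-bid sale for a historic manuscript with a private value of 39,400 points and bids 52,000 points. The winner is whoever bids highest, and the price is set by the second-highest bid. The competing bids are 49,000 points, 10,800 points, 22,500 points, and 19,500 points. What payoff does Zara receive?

Highest competing bid: 49,000 points.
Zara's bid 52,000 points is the highest overall, so Zara wins and pays the second-highest bid, 49,000 points.
Payoff = value − price = 39,400 points − 49,000 points = -9,600 points.
Overbidding won the item at a price above value — truthful bidding would have avoided this loss.

-9,600 points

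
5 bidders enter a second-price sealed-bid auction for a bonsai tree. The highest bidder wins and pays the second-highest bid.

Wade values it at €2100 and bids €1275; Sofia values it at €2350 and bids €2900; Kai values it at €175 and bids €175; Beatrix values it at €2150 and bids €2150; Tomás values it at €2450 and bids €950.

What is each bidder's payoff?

Payoffs: Wade €0, Sofia €200, Kai €0, Beatrix €0, Tomás €0.

Bids in descending order: Sofia €2900; Beatrix €2150; Wade €1275; Tomás €950; Kai €175.
Sofia has the top bid and wins; the price is the second-highest bid, €2150.
Sofia's payoff = €2350 − €2150 = €200. All other bidders lose, so their payoff is 0.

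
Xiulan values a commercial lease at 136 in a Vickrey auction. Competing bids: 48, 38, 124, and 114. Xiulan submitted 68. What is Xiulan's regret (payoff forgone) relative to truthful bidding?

Payoff forgone: 12.

The highest competing bid is 124.
Bidding truthfully at 136: Xiulan has the top bid, wins, and pays the second-highest bid 124. Payoff = 136 − 124 = 12.
Bidding 68: the top bid is 124 (a rival), so Xiulan loses. Payoff = 0.
Regret = truthful payoff − actual payoff = 12 − 0 = 12.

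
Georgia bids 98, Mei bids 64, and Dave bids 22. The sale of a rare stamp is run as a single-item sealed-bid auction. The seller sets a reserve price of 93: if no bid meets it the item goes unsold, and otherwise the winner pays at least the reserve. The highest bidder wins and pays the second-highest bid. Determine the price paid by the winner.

93

Sorted high to low: Georgia 98 > Mei 64 > Dave 22.
Georgia has the highest bid, so Georgia wins.
The second-highest bid is 64, but the reserve 93 is higher, so the price is the reserve.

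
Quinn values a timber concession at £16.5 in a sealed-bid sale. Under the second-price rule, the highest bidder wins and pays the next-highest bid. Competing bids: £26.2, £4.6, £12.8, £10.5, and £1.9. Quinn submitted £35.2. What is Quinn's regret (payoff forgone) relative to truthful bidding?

The highest competing bid is £26.2.
Bidding truthfully at £16.5: the top bid is £26.2 (a rival), so Quinn loses. Payoff = £0.0.
Bidding £35.2: Quinn has the top bid, wins, and pays the second-highest bid £26.2. Payoff = £16.5 − £26.2 = -£9.7.
Regret = truthful payoff − actual payoff = £0.0 − -£9.7 = £9.7.

Regret: £9.7.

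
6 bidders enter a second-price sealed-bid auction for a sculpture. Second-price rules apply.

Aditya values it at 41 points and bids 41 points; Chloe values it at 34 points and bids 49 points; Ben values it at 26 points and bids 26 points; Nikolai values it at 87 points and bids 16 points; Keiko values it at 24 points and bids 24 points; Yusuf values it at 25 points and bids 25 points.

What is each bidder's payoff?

Ranking the bids: Chloe 49 points; Aditya 41 points; Ben 26 points; Yusuf 25 points; Keiko 24 points; Nikolai 16 points.
Chloe has the top bid and wins; the price is the second-highest bid, 41 points.
Chloe's payoff = 34 points − 41 points = -7 points. All other bidders lose, so their payoff is 0.

Aditya 0 points, Chloe -7 points, Ben 0 points, Nikolai 0 points, Keiko 0 points, Yusuf 0 points.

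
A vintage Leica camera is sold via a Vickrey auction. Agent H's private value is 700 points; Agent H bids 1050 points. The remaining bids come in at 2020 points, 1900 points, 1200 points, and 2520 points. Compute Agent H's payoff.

Highest competing bid: 2520 points.
Agent H's bid 1050 points is not the highest, so Agent H loses, pays nothing, and earns zero payoff.

0 points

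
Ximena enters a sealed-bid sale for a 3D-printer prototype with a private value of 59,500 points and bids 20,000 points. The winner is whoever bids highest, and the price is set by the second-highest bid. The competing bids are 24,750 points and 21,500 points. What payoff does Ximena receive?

Highest competing bid: 24,750 points.
Ximena's bid 20,000 points is not the highest, so Ximena loses, pays nothing, and earns zero payoff.

0 points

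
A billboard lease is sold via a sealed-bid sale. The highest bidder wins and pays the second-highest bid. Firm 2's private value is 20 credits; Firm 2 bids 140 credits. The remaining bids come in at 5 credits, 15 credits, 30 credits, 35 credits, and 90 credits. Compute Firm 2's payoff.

The bidder's payoff: -70 credits.

Highest competing bid: 90 credits.
Firm 2's bid 140 credits is the highest overall, so Firm 2 wins and pays the second-highest bid, 90 credits.
Payoff = value − price = 20 credits − 90 credits = -70 credits.
Overbidding won the item at a price above value — truthful bidding would have avoided this loss.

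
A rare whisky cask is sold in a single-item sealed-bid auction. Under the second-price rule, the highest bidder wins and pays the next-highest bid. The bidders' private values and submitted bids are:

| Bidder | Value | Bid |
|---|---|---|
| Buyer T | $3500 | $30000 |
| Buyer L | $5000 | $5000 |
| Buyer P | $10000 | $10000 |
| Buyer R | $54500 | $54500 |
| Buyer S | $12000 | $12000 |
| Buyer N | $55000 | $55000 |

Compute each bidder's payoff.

Bids in descending order: Buyer N $55000, then Buyer R $54500, then Buyer T $30000, then Buyer S $12000, then Buyer P $10000, then Buyer L $5000.
Buyer N has the top bid and wins; the price is the second-highest bid, $54500.
Buyer N's payoff = $55000 − $54500 = $500. All other bidders lose, so their payoff is 0.

Payoffs: Buyer T $0, Buyer L $0, Buyer P $0, Buyer R $0, Buyer S $0, Buyer N $500.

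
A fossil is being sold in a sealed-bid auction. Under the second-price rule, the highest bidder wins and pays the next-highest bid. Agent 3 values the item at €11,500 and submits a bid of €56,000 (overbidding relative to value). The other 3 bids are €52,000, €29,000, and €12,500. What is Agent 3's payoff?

Highest competing bid: €52,000.
Agent 3's bid €56,000 is the highest overall, so Agent 3 wins and pays the second-highest bid, €52,000.
Payoff = value − price = €11,500 − €52,000 = -€40,500.

Payoff = -€40,500.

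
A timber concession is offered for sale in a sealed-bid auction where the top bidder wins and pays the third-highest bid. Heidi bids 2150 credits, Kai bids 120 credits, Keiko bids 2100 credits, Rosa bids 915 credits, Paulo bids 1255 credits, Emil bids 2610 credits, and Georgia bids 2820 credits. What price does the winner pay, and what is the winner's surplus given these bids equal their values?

Price 2150 credits; surplus 670 credits.

Ordered from highest: Georgia 2820 credits; Emil 2610 credits; Heidi 2150 credits; Keiko 2100 credits; Paulo 1255 credits; Rosa 915 credits; Kai 120 credits.
Georgia is the highest bidder, so Georgia wins.
Under the third-price rule, the price is the third-highest bid: 2150 credits.
Surplus = 2820 credits − 2150 credits = 670 credits.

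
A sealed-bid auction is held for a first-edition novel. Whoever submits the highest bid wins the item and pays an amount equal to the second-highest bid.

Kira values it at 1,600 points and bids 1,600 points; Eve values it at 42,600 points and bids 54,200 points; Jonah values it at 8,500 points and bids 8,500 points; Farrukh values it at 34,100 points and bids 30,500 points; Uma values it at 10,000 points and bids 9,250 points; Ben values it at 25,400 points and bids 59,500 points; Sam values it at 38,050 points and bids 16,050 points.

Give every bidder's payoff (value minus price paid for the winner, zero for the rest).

Sorted high to low: Ben 59,500 points > Eve 54,200 points > Farrukh 30,500 points > Sam 16,050 points > Uma 9,250 points > Jonah 8,500 points > Kira 1,600 points.
Ben has the top bid and wins; the price is the second-highest bid, 54,200 points.
Ben's payoff = 25,400 points − 54,200 points = -28,800 points. All other bidders lose, so their payoff is 0.

Payoffs: Kira 0 points, Eve 0 points, Jonah 0 points, Farrukh 0 points, Uma 0 points, Ben -28,800 points, Sam 0 points.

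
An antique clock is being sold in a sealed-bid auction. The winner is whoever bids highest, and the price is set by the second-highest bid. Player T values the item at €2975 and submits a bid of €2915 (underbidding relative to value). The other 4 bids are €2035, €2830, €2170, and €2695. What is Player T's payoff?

Payoff = €145.

Highest competing bid: €2830.
Player T's bid €2915 is the highest overall, so Player T wins and pays the second-highest bid, €2830.
Payoff = value − price = €2975 − €2830 = €145.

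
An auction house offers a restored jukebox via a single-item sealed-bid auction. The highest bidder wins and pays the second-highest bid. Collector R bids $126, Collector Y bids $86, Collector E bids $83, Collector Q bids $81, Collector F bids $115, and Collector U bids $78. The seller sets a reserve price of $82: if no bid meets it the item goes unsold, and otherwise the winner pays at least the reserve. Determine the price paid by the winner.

Ordered from highest: Collector R $126, then Collector F $115, then Collector Y $86, then Collector E $83, then Collector Q $81, then Collector U $78.
Collector R has the highest bid, so Collector R wins.
The second-highest bid is $115, which exceeds the reserve, so that sets the price.

The winner pays $115.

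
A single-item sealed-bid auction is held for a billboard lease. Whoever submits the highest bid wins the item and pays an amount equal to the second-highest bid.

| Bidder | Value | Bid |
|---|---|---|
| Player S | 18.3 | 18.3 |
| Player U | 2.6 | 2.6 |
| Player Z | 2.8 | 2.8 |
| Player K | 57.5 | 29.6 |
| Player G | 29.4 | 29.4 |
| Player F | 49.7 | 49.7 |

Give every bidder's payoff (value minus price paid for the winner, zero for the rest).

Payoffs: Player S 0.0, Player U 0.0, Player Z 0.0, Player K 0.0, Player G 0.0, Player F 20.1.

Sorted high to low: Player F 49.7, then Player K 29.6, then Player G 29.4, then Player S 18.3, then Player Z 2.8, then Player U 2.6.
Player F has the top bid and wins; the price is the second-highest bid, 29.6.
Player F's payoff = 49.7 − 29.6 = 20.1. All other bidders lose, so their payoff is 0.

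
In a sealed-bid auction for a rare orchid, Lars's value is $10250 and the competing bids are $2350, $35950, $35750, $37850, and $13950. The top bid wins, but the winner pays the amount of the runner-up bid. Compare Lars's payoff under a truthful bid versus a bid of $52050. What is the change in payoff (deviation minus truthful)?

Change in payoff: -$27600.

The highest competing bid is $37850.
Bidding truthfully at $10250: the top bid is $37850 (a rival), so Lars loses. Payoff = $0.
Bidding $52050: Lars has the top bid, wins, and pays the second-highest bid $37850. Payoff = $10250 − $37850 = -$27600.
Change = -$27600 − $0 = -$27600.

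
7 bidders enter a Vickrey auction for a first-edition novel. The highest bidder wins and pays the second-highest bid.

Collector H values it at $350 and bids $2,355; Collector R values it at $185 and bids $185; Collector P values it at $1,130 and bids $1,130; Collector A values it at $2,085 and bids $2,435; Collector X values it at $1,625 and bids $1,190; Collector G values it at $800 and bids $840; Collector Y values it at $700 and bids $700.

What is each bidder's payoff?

Payoffs: Collector H $0, Collector R $0, Collector P $0, Collector A -$270, Collector X $0, Collector G $0, Collector Y $0.

Ordered from highest: Collector A $2,435, then Collector H $2,355, then Collector X $1,190, then Collector P $1,130, then Collector G $840, then Collector Y $700, then Collector R $185.
Collector A has the top bid and wins; the price is the second-highest bid, $2,355.
Collector A's payoff = $2,085 − $2,355 = -$270. All other bidders lose, so their payoff is 0.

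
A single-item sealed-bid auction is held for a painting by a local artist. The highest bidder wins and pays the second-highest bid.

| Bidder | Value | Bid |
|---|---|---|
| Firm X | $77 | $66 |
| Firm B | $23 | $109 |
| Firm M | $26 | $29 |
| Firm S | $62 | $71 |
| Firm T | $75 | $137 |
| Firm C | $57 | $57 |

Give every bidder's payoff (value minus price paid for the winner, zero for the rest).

Firm X $0, Firm B $0, Firm M $0, Firm S $0, Firm T -$34, Firm C $0.

Bids in descending order: Firm T $137; Firm B $109; Firm S $71; Firm X $66; Firm C $57; Firm M $29.
Firm T has the top bid and wins; the price is the second-highest bid, $109.
Firm T's payoff = $75 − $109 = -$34. All other bidders lose, so their payoff is 0.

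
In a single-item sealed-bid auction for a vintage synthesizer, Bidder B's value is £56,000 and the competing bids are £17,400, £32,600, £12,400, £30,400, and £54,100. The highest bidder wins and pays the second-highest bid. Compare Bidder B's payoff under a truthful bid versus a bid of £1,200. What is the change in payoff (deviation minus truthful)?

Change in payoff: -£1,900.

The highest competing bid is £54,100.
Bidding truthfully at £56,000: Bidder B has the top bid, wins, and pays the second-highest bid £54,100. Payoff = £56,000 − £54,100 = £1,900.
Bidding £1,200: the top bid is £54,100 (a rival), so Bidder B loses. Payoff = £0.
Change = £0 − £1,900 = -£1,900.
Deviating from a truthful bid can only lose payoff in a second-price auction — never gain.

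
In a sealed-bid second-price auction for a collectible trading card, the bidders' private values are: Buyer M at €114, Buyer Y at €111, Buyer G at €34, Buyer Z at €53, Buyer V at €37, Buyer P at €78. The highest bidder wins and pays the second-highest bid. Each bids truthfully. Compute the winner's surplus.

Ranking the bids: Buyer M €114, then Buyer Y €111, then Buyer P €78, then Buyer Z €53, then Buyer V €37, then Buyer G €34.
Buyer M wins with the top bid and pays the second-highest, €111.
Surplus = €114 − €111 = €3.

Winner's surplus: €3.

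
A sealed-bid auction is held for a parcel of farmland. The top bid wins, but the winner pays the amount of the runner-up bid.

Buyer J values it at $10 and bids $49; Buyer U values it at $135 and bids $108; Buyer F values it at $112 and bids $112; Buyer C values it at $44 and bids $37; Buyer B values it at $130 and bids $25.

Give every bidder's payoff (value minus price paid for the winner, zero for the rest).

Buyer J $0, Buyer U $0, Buyer F $4, Buyer C $0, Buyer B $0.

Ordered from highest: Buyer F $112; Buyer U $108; Buyer J $49; Buyer C $37; Buyer B $25.
Buyer F has the top bid and wins; the price is the second-highest bid, $108.
Buyer F's payoff = $112 − $108 = $4. All other bidders lose, so their payoff is 0.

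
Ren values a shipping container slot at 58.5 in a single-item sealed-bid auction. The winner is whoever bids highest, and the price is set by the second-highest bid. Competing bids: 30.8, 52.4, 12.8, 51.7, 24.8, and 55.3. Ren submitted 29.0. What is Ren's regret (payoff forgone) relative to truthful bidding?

The highest competing bid is 55.3.
Bidding truthfully at 58.5: Ren has the top bid, wins, and pays the second-highest bid 55.3. Payoff = 58.5 − 55.3 = 3.2.
Bidding 29.0: the top bid is 55.3 (a rival), so Ren loses. Payoff = 0.0.
Regret = truthful payoff − actual payoff = 3.2 − 0.0 = 3.2.

Payoff forgone: 3.2.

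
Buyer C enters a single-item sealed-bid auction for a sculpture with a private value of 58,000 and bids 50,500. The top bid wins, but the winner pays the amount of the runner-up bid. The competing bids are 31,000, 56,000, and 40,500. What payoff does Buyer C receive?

Highest competing bid: 56,000.
Buyer C's bid 50,500 is not the highest, so Buyer C loses, pays nothing, and earns zero payoff.

0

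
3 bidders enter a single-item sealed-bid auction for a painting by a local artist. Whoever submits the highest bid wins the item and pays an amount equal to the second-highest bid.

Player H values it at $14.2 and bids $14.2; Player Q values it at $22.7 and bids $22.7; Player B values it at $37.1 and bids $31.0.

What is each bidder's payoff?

Player H $0.0, Player Q $0.0, Player B $14.4.

Bids in descending order: Player B $31.0; Player Q $22.7; Player H $14.2.
Player B has the top bid and wins; the price is the second-highest bid, $22.7.
Player B's payoff = $37.1 − $22.7 = $14.4. All other bidders lose, so their payoff is 0.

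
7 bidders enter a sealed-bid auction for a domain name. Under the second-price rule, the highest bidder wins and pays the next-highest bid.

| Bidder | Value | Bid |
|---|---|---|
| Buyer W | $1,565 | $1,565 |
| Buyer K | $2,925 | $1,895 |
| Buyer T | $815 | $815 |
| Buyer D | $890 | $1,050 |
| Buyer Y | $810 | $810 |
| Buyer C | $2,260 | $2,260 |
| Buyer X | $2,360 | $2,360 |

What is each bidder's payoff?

Payoffs: Buyer W $0, Buyer K $0, Buyer T $0, Buyer D $0, Buyer Y $0, Buyer C $0, Buyer X $100.

Ranking the bids: Buyer X $2,360; Buyer C $2,260; Buyer K $1,895; Buyer W $1,565; Buyer D $1,050; Buyer T $815; Buyer Y $810.
Buyer X has the top bid and wins; the price is the second-highest bid, $2,260.
Buyer X's payoff = $2,360 − $2,260 = $100. All other bidders lose, so their payoff is 0.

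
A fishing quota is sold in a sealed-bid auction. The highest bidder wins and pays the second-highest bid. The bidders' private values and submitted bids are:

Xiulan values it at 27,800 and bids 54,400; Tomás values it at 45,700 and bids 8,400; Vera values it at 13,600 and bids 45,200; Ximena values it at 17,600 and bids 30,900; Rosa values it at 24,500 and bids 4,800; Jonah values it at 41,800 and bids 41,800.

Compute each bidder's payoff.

Bids in descending order: Xiulan 54,400 > Vera 45,200 > Jonah 41,800 > Ximena 30,900 > Tomás 8,400 > Rosa 4,800.
Xiulan has the top bid and wins; the price is the second-highest bid, 45,200.
Xiulan's payoff = 27,800 − 45,200 = -17,400. All other bidders lose, so their payoff is 0.

Xiulan -17,400, Tomás 0, Vera 0, Ximena 0, Rosa 0, Jonah 0.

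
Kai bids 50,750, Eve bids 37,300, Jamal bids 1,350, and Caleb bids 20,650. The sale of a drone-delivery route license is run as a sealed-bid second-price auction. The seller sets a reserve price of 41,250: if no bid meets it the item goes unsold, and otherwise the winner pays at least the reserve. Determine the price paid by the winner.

Bids in descending order: Kai 50,750, then Eve 37,300, then Caleb 20,650, then Jamal 1,350.
Kai has the highest bid, so Kai wins.
The second-highest bid is 37,300, but the reserve 41,250 is higher, so the price is the reserve.

The winner pays 41,250.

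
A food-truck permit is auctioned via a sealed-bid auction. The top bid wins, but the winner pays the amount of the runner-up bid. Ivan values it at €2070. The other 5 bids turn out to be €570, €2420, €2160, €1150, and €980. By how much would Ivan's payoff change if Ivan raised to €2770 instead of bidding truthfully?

-€350

The highest competing bid is €2420.
Bidding truthfully at €2070: the top bid is €2420 (a rival), so Ivan loses. Payoff = €0.
Bidding €2770: Ivan has the top bid, wins, and pays the second-highest bid €2420. Payoff = €2070 − €2420 = -€350.
Change = -€350 − €0 = -€350.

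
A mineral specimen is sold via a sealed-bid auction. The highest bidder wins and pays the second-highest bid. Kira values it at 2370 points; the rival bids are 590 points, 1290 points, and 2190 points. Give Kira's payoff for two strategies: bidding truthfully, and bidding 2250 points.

The highest competing bid is 2190 points.
Bidding truthfully at 2370 points: Kira has the top bid, wins, and pays the second-highest bid 2190 points. Payoff = 2370 points − 2190 points = 180 points.
Bidding 2250 points: Kira has the top bid, wins, and pays the second-highest bid 2190 points. Payoff = 2370 points − 2190 points = 180 points.

Truthful: 180 points; alternative: 180 points.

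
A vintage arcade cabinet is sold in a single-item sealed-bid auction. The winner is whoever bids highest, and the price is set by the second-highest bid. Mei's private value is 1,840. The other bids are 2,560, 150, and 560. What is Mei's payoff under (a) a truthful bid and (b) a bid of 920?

The highest competing bid is 2,560.
Bidding truthfully at 1,840: the top bid is 2,560 (a rival), so Mei loses. Payoff = 0.
Bidding 920: the top bid is 2,560 (a rival), so Mei loses. Payoff = 0.
The bid only affects whether you win, not the price — here both bids land on the same side of the top rival bid, so the deviation is payoff-neutral.

Truthful: 0; alternative: 0.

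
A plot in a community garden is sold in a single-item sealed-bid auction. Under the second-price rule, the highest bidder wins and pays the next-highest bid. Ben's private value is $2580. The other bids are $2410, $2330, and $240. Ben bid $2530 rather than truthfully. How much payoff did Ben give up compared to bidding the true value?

The highest competing bid is $2410.
Bidding truthfully at $2580: Ben has the top bid, wins, and pays the second-highest bid $2410. Payoff = $2580 − $2410 = $170.
Bidding $2530: Ben has the top bid, wins, and pays the second-highest bid $2410. Payoff = $2580 − $2410 = $170.
Regret = truthful payoff − actual payoff = $170 − $170 = $0.

$0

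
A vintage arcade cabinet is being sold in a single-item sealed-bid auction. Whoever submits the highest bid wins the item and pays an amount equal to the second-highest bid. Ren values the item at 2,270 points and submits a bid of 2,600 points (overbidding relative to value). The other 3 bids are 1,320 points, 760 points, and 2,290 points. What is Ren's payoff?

Payoff = -20 points.

Highest competing bid: 2,290 points.
Ren's bid 2,600 points is the highest overall, so Ren wins and pays the second-highest bid, 2,290 points.
Payoff = value − price = 2,270 points − 2,290 points = -20 points.
Overbidding won the item at a price above value — truthful bidding would have avoided this loss.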